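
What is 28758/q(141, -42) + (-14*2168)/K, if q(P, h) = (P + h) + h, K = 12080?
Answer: 7201387/14345 ≈ 502.01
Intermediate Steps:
q(P, h) = P + 2*h
28758/q(141, -42) + (-14*2168)/K = 28758/(141 + 2*(-42)) - 14*2168/12080 = 28758/(141 - 84) - 30352*1/12080 = 28758/57 - 1897/755 = 28758*(1/57) - 1897/755 = 9586/19 - 1897/755 = 7201387/14345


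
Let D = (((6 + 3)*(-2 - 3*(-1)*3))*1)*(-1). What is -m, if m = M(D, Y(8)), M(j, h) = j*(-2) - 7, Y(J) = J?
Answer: -119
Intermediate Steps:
D = -63 (D = ((9*(-2 + 3*3))*1)*(-1) = ((9*(-2 + 9))*1)*(-1) = ((9*7)*1)*(-1) = (63*1)*(-1) = 63*(-1) = -63)
M(j, h) = -7 - 2*j (M(j, h) = -2*j - 7 = -7 - 2*j)
m = 119 (m = -7 - 2*(-63) = -7 + 126 = 119)
-m = -1*119 = -119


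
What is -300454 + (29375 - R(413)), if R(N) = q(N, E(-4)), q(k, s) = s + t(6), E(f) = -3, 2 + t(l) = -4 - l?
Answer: -271064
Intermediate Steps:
t(l) = -6 - l (t(l) = -2 + (-4 - l) = -6 - l)
q(k, s) = -12 + s (q(k, s) = s + (-6 - 1*6) = s + (-6 - 6) = s - 12 = -12 + s)
R(N) = -15 (R(N) = -12 - 3 = -15)
-300454 + (29375 - R(413)) = -300454 + (29375 - 1*(-15)) = -300454 + (29375 + 15) = -300454 + 29390 = -271064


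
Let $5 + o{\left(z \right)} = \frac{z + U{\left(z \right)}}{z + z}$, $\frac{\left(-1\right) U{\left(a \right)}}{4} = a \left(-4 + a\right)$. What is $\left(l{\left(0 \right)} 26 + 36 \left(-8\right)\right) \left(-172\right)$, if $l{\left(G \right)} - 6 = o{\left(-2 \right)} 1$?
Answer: $-10836$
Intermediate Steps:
$U{\left(a \right)} = - 4 a \left(-4 + a\right)$
$o{\left(z \right)} = -5 + \frac{z + 4 z \left(4 - z\right)}{2 z}$ ($o{\left(z \right)} = -5 + \frac{z + 4 z \left(4 - z\right)}{z + z} = -5 + \frac{z + 4 z \left(4 - z\right)}{2 z}$)
$l{\left(G \right)} = \frac{27}{2}$ ($l{\left(G \right)} = 6 + \left(\frac{7}{2} - -4\right) 1 = 6 + \left(\frac{7}{2} + 4\right) 1 = 6 + \frac{15}{2} \cdot 1 = 6 + \frac{15}{2} = \frac{27}{2}$)
$\left(l{\left(0 \right)} 26 + 36 \left(-8\right)\right) \left(-172\right) = \left(\frac{27}{2} \cdot 26 + 36 \left(-8\right)\right) \left(-172\right) = \left(351 - 288\right) \left(-172\right) = 63 \left(-172\right) = -10836$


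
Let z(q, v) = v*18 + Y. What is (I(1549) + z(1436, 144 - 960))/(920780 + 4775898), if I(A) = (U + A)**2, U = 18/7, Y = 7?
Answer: 58620976/139568611 ≈ 0.42002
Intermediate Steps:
U = 18/7 (U = 18*(1/7) = 18/7 ≈ 2.5714)
z(q, v) = 7 + 18*v (z(q, v) = v*18 + 7 = 18*v + 7 = 7 + 18*v)
I(A) = (18/7 + A)**2
(I(1549) + z(1436, 144 - 960))/(920780 + 4775898) = ((18 + 7*1549)**2/49 + (7 + 18*(144 - 960)))/(920780 + 4775898) = ((18 + 10843)**2/49 + (7 + 18*(-816)))/5696678 = ((1/49)*10861**2 + (7 - 14688))*(1/5696678) = ((1/49)*117961321 - 14681)*(1/5696678) = (117961321/49 - 14681)*(1/5696678) = (117241952/49)*(1/5696678) = 58620976/139568611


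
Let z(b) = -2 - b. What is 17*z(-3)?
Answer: 17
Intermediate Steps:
17*z(-3) = 17*(-2 - 1*(-3)) = 17*(-2 + 3) = 17*1 = 17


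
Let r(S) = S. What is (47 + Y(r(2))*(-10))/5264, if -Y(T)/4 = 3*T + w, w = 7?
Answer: 81/752 ≈ 0.10771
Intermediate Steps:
Y(T) = -28 - 12*T (Y(T) = -4*(3*T + 7) = -4*(7 + 3*T) = -28 - 12*T)
(47 + Y(r(2))*(-10))/5264 = (47 + (-28 - 12*2)*(-10))/5264 = (47 + (-28 - 24)*(-10))*(1/5264) = (47 - 52*(-10))*(1/5264) = (47 + 520)*(1/5264) = 567*(1/5264) = 81/752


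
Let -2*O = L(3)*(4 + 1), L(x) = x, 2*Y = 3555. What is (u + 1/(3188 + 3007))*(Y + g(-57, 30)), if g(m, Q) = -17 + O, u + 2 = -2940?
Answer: -31949632817/6195 ≈ -5.1573e+6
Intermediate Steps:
Y = 3555/2 (Y = (½)*3555 = 3555/2 ≈ 1777.5)
O = -15/2 (O = -3*(4 + 1)/2 = -3*5/2 = -½*15 = -15/2 ≈ -7.5000)
u = -2942 (u = -2 - 2940 = -2942)
g(m, Q) = -49/2 (g(m, Q) = -17 - 15/2 = -49/2)
(u + 1/(3188 + 3007))*(Y + g(-57, 30)) = (-2942 + 1/(3188 + 3007))*(3555/2 - 49/2) = (-2942 + 1/6195)*1753 = -18225689/6195*1753 = -31949632817/6195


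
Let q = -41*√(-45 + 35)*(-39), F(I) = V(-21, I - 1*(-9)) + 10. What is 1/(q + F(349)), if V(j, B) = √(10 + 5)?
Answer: 1/(10 + √15 + 1599*I*√10) ≈ 5.426e-7 - 0.00019776*I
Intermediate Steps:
V(j, B) = √15
F(I) = 10 + √15 (F(I) = √15 + 10 = 10 + √15)
q = 1599*I*√10 (q = -41*I*√10*(-39) = 1599*I*√10 ≈ 5056.5*I)
1/(q + F(349)) = 1/(1599*I*√10 + (10 + √15)) = 1/(10 + √15 + 1599*I*√10)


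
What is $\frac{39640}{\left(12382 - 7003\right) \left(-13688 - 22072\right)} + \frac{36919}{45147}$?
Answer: $\frac{397074511}{485691426} \approx 0.81754$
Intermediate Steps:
$\frac{39640}{\left(12382 - 7003\right) \left(-13688 - 22072\right)} + \frac{36919}{45147} = \frac{39640}{5379 \left(-35760\right)} + 36919 \cdot \frac{1}{45147} = \frac{39640}{-192353040} + \frac{36919}{45147} = 39640 \left(- \frac{1}{192353040}\right) + \frac{36919}{45147} = - \frac{991}{4808826} + \frac{36919}{45147} = \frac{397074511}{485691426}$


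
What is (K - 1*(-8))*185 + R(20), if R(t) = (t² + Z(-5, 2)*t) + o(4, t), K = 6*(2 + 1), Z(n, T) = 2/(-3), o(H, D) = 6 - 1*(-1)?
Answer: 15611/3 ≈ 5203.7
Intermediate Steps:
o(H, D) = 7 (o(H, D) = 6 + 1 = 7)
Z(n, T) = -⅔ (Z(n, T) = 2*(-⅓) = -⅔)
K = 18 (K = 6*3 = 18)
R(t) = 7 + t² - 2*t/3 (R(t) = (t² - 2*t/3) + 7 = 7 + t² - 2*t/3)
(K - 1*(-8))*185 + R(20) = (18 - 1*(-8))*185 + (7 + 20² - ⅔*20) = (18 + 8)*185 + (7 + 400 - 40/3) = 26*185 + 1181/3 = 4810 + 1181/3 = 15611/3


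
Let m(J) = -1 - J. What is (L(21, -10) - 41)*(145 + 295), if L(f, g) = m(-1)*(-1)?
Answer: -18040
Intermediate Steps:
L(f, g) = 0 (L(f, g) = (-1 - 1*(-1))*(-1) = (-1 + 1)*(-1) = 0*(-1) = 0)
(L(21, -10) - 41)*(145 + 295) = (0 - 41)*(145 + 295) = -41*440 = -18040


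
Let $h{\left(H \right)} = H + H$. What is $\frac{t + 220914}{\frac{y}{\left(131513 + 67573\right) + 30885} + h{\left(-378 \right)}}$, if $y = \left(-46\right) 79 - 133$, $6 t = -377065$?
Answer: $- \frac{72702955283}{347723686} \approx -209.08$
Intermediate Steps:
$t = - \frac{377065}{6}$ ($t = \frac{1}{6} \left(-377065\right) = - \frac{377065}{6} \approx -62844.0$)
$y = -3767$ ($y = -3634 - 133 = -3767$)
$h{\left(H \right)} = 2 H$
$\frac{t + 220914}{\frac{y}{\left(131513 + 67573\right) + 30885} + h{\left(-378 \right)}} = \frac{- \frac{377065}{6} + 220914}{- \frac{3767}{\left(131513 + 67573\right) + 30885} + 2 \left(-378\right)} = \frac{948419}{6 \left(- \frac{3767}{199086 + 30885} - 756\right)} = \frac{948419}{6 \left(- \frac{3767}{229971} - 756\right)} = \frac{948419}{6 \left(- \frac{173861843}{229971}\right)} = \frac{948419}{6} \left(- \frac{229971}{173861843}\right) = - \frac{72702955283}{347723686}$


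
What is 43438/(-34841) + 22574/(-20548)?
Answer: -839532379/357956434 ≈ -2.3453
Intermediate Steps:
43438/(-34841) + 22574/(-20548) = 43438*(-1/34841) + 22574*(-1/20548) = -43438/34841 - 11287/10274 = -839532379/357956434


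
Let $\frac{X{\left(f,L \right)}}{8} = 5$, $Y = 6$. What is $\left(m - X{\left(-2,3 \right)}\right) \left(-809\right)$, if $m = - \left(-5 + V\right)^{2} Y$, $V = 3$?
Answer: $51776$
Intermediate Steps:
$X{\left(f,L \right)} = 40$ ($X{\left(f,L \right)} = 8 \cdot 5 = 40$)
$m = -24$ ($m = - \left(-5 + 3\right)^{2} \cdot 6 = - \left(-2\right)^{2} \cdot 6 = \left(-1\right) 4 \cdot 6 = \left(-4\right) 6 = -24$)
$\left(m - X{\left(-2,3 \right)}\right) \left(-809\right) = \left(-24 - 40\right) \left(-809\right) = \left(-64\right) \left(-809\right) = 51776$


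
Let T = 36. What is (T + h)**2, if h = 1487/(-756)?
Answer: 661981441/571536 ≈ 1158.3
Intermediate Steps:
h = -1487/756 (h = 1487*(-1/756) = -1487/756 ≈ -1.9669)
(T + h)**2 = (36 - 1487/756)**2 = (25729/756)**2 = 661981441/571536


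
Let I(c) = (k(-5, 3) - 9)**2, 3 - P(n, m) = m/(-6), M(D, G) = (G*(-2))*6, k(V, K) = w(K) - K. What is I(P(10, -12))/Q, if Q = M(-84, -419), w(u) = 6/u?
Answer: 25/1257 ≈ 0.019889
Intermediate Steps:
k(V, K) = -K + 6/K (k(V, K) = 6/K - K = -K + 6/K)
M(D, G) = -12*G (M(D, G) = -2*G*6 = -12*G)
P(n, m) = 3 + m/6 (P(n, m) = 3 - m/(-6) = 3 - m*(-1)/6 = 3 - (-1)*m/6 = 3 + m/6)
Q = 5028 (Q = -12*(-419) = 5028)
I(c) = 100 (I(c) = ((-1*3 + 6/3) - 9)**2 = ((-3 + 6*(1/3)) - 9)**2 = ((-3 + 2) - 9)**2 = (-1 - 9)**2 = (-10)**2 = 100)
I(P(10, -12))/Q = 100/5028 = 100*(1/5028) = 25/1257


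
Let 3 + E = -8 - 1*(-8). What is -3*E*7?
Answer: 63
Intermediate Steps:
E = -3 (E = -3 + (-8 - 1*(-8)) = -3 + (-8 + 8) = -3 + 0 = -3)
-3*E*7 = -3*(-3)*7 = 9*7 = 63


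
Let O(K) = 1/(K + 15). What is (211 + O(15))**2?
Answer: 40081561/900 ≈ 44535.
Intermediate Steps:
O(K) = 1/(15 + K)
(211 + O(15))**2 = (211 + 1/(15 + 15))**2 = (211 + 1/30)**2 = (6331/30)**2 = 40081561/900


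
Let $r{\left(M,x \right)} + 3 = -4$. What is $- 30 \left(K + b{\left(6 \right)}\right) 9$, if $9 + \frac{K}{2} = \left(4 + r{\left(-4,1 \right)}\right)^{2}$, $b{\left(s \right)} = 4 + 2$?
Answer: $-1620$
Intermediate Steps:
$b{\left(s \right)} = 6$
$r{\left(M,x \right)} = -7$ ($r{\left(M,x \right)} = -3 - 4 = -7$)
$K = 0$ ($K = -18 + 2 \left(4 - 7\right)^{2} = -18 + 2 \left(-3\right)^{2} = -18 + 2 \cdot 9 = -18 + 18 = 0$)
$- 30 \left(K + b{\left(6 \right)}\right) 9 = - 30 \left(0 + 6\right) 9 = - 30 \cdot 6 \cdot 9 = \left(-30\right) 54 = -1620$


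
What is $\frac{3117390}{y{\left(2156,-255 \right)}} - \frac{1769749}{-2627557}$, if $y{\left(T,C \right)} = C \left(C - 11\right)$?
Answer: $\frac{277038733030}{5940906377} \approx 46.632$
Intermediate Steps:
$y{\left(T,C \right)} = C \left(-11 + C\right)$
$\frac{3117390}{y{\left(2156,-255 \right)}} - \frac{1769749}{-2627557} = \frac{3117390}{\left(-255\right) \left(-11 - 255\right)} - \frac{1769749}{-2627557} = \frac{3117390}{\left(-255\right) \left(-266\right)} - - \frac{1769749}{2627557} = \frac{3117390}{67830} + \frac{1769749}{2627557} = 3117390 \cdot \frac{1}{67830} + \frac{1769749}{2627557} = \frac{103913}{2261} + \frac{1769749}{2627557} = \frac{277038733030}{5940906377}$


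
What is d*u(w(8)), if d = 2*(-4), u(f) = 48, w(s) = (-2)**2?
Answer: -384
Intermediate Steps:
w(s) = 4
d = -8
d*u(w(8)) = -8*48 = -384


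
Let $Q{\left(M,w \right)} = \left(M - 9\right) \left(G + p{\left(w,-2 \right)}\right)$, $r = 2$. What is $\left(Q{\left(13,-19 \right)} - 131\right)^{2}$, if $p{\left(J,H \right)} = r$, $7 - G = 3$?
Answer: $11449$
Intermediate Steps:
$G = 4$ ($G = 7 - 3 = 4$)
$p{\left(J,H \right)} = 2$
$Q{\left(M,w \right)} = -54 + 6 M$ ($Q{\left(M,w \right)} = \left(M - 9\right) \left(4 + 2\right) = \left(-9 + M\right) 6 = -54 + 6 M$)
$\left(Q{\left(13,-19 \right)} - 131\right)^{2} = \left(\left(-54 + 6 \cdot 13\right) - 131\right)^{2} = \left(\left(-54 + 78\right) - 131\right)^{2} = \left(24 - 131\right)^{2} = \left(-107\right)^{2} = 11449$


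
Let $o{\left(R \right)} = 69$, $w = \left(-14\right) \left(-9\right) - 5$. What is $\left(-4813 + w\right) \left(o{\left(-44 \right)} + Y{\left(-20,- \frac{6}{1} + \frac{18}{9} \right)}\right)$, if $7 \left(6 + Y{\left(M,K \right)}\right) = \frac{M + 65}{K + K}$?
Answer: $- \frac{4085559}{14} \approx -2.9183 \cdot 10^{5}$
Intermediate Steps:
$Y{\left(M,K \right)} = -6 + \frac{65 + M}{14 K}$ ($Y{\left(M,K \right)} = -6 + \frac{\left(M + 65\right) \frac{1}{K + K}}{7} = -6 + \frac{\left(65 + M\right) \frac{1}{2 K}}{7} = -6 + \frac{\frac{1}{2} \frac{1}{K} \left(65 + M\right)}{7} = -6 + \frac{65 + M}{14 K}$)
$w = 121$ ($w = 126 - 5 = 121$)
$\left(-4813 + w\right) \left(o{\left(-44 \right)} + Y{\left(-20,- \frac{6}{1} + \frac{18}{9} \right)}\right) = \left(-4813 + 121\right) \left(69 + \frac{65 - 20 - 84 \left(- \frac{6}{1} + \frac{18}{9}\right)}{14 \left(- \frac{6}{1} + \frac{18}{9}\right)}\right) = - 4692 \left(69 + \frac{65 - 20 - 84 \left(\left(-6\right) 1 + 18 \cdot \frac{1}{9}\right)}{14 \left(\left(-6\right) 1 + 18 \cdot \frac{1}{9}\right)}\right) = - 4692 \left(69 + \frac{65 - 20 - 84 \left(-6 + 2\right)}{14 \left(-6 + 2\right)}\right) = - 4692 \left(69 + \frac{65 - 20 - -336}{14 \left(-4\right)}\right) = - 4692 \left(69 + \frac{1}{14} \left(- \frac{1}{4}\right) \left(65 - 20 + 336\right)\right) = - 4692 \left(69 + \frac{1}{14} \left(- \frac{1}{4}\right) 381\right) = - 4692 \left(69 - \frac{381}{56}\right) = \left(-4692\right) \frac{3483}{56} = - \frac{4085559}{14}$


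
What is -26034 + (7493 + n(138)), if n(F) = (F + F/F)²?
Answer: 780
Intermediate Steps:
n(F) = (1 + F)² (n(F) = (F + 1)² = (1 + F)²)
-26034 + (7493 + n(138)) = -26034 + (7493 + (1 + 138)²) = -26034 + (7493 + 139²) = -26034 + (7493 + 19321) = -26034 + 26814 = 780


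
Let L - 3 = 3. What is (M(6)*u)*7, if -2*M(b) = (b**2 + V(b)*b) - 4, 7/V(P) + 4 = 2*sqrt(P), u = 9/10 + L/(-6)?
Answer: 371/20 + 147*sqrt(6)/40 ≈ 27.552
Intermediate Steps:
L = 6 (L = 3 + 3 = 6)
u = -1/10 (u = 9/10 + 6/(-6) = 9*(1/10) + 6*(-1/6) = 9/10 - 1 = -1/10 ≈ -0.10000)
V(P) = 7/(-4 + 2*sqrt(P))
M(b) = 2 - b**2/2 - 7*b/(4*(-2 + sqrt(b))) (M(b) = -((b**2 + (7/(2*(-2 + sqrt(b))))*b) - 4)/2 = -((b**2 + 7*b/(2*(-2 + sqrt(b)))) - 4)/2 = -(-4 + b**2 + 7*b/(2*(-2 + sqrt(b))))/2 = 2 - b**2/2 - 7*b/(4*(-2 + sqrt(b))))
(M(6)*u)*7 = (((-7*6 + 2*(-2 + sqrt(6))*(4 - 1*6**2))/(4*(-2 + sqrt(6))))*(-1/10))*7 = (((-42 + 2*(-2 + sqrt(6))*(4 - 1*36))/(4*(-2 + sqrt(6))))*(-1/10))*7 = (((-42 + 2*(-2 + sqrt(6))*(4 - 36))/(4*(-2 + sqrt(6))))*(-1/10))*7 = (((-42 + 2*(-2 + sqrt(6))*(-32))/(4*(-2 + sqrt(6))))*(-1/10))*7 = (((-42 + (128 - 64*sqrt(6)))/(4*(-2 + sqrt(6))))*(-1/10))*7 = (((86 - 64*sqrt(6))/(4*(-2 + sqrt(6))))*(-1/10))*7 = -(86 - 64*sqrt(6))/(40*(-2 + sqrt(6)))*7 = -7*(86 - 64*sqrt(6))/(40*(-2 + sqrt(6)))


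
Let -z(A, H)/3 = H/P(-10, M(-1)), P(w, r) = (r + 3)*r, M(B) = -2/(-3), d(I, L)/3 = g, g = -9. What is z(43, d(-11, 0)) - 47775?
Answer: -1050321/22 ≈ -47742.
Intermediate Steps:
d(I, L) = -27 (d(I, L) = 3*(-9) = -27)
M(B) = ⅔ (M(B) = -2*(-⅓) = ⅔)
P(w, r) = r*(3 + r) (P(w, r) = (3 + r)*r = r*(3 + r))
z(A, H) = -27*H/22 (z(A, H) = -3*H/(2*(3 + ⅔)/3) = -3*H/((⅔)*(11/3)) = -3*H/22/9 = -3*H*9/22 = -27*H/22)
z(43, d(-11, 0)) - 47775 = -27/22*(-27) - 47775 = 729/22 - 47775 = -1050321/22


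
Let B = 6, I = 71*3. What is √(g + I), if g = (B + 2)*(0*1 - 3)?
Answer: 3*√21 ≈ 13.748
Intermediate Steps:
I = 213
g = -24 (g = (6 + 2)*(0*1 - 3) = 8*(0 - 3) = 8*(-3) = -24)
√(g + I) = √(-24 + 213) = √189 = 3*√21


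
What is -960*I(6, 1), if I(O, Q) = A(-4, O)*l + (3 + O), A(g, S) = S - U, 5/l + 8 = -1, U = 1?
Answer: -17920/3 ≈ -5973.3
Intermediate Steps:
l = -5/9 (l = 5/(-8 - 1) = 5/(-9) = 5*(-1/9) = -5/9 ≈ -0.55556)
A(g, S) = -1 + S (A(g, S) = S - 1*1 = S - 1 = -1 + S)
I(O, Q) = 32/9 + 4*O/9 (I(O, Q) = (-1 + O)*(-5/9) + (3 + O) = (5/9 - 5*O/9) + (3 + O) = 32/9 + 4*O/9)
-960*I(6, 1) = -960*(32/9 + (4/9)*6) = -960*(32/9 + 8/3) = -960*56/9 = -17920/3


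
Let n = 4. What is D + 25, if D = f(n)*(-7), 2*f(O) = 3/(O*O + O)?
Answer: 979/40 ≈ 24.475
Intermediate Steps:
f(O) = 3/(2*(O + O²)) (f(O) = (3/(O*O + O))/2 = (3/(O² + O))/2 = (3/(O + O²))/2 = 3/(2*(O + O²)))
D = -21/40 (D = ((3/2)/(4*(1 + 4)))*(-7) = ((3/2)*(¼)/5)*(-7) = ((3/2)*(¼)*(⅕))*(-7) = (3/40)*(-7) = -21/40 ≈ -0.52500)
D + 25 = -21/40 + 25 = 979/40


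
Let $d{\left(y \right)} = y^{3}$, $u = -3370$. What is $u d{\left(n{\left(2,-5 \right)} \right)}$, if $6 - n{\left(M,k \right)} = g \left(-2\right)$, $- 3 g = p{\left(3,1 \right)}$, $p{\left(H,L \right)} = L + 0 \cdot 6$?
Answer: $- \frac{13803520}{27} \approx -5.1124 \cdot 10^{5}$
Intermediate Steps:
$p{\left(H,L \right)} = L$ ($p{\left(H,L \right)} = L + 0 = L$)
$g = - \frac{1}{3}$ ($g = \left(- \frac{1}{3}\right) 1 = - \frac{1}{3} \approx -0.33333$)
$n{\left(M,k \right)} = \frac{16}{3}$ ($n{\left(M,k \right)} = 6 - \left(- \frac{1}{3}\right) \left(-2\right) = 6 - \frac{2}{3} = \frac{16}{3}$)
$u d{\left(n{\left(2,-5 \right)} \right)} = - 3370 \left(\frac{16}{3}\right)^{3} = \left(-3370\right) \frac{4096}{27} = - \frac{13803520}{27}$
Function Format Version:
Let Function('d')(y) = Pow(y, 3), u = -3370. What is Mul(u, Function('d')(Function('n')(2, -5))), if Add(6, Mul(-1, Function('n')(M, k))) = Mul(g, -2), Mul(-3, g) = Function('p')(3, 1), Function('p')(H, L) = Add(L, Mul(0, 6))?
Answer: Rational(-13803520, 27) ≈ -5.1124e+5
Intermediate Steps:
Function('p')(H, L) = L (Function('p')(H, L) = Add(L, 0) = L)
g = Rational(-1, 3) (g = Mul(Rational(-1, 3), 1) = Rational(-1, 3) ≈ -0.33333)
Function('n')(M, k) = Rational(16, 3) (Function('n')(M, k) = Add(6, Mul(-1, Mul(Rational(-1, 3), -2))) = Add(6, Mul(-1, Rational(2, 3))) = Add(6, Rational(-2, 3)) = Rational(16, 3))
Mul(u, Function('d')(Function('n')(2, -5))) = Mul(-3370, Pow(Rational(16, 3), 3)) = Mul(-3370, Rational(4096, 27)) = Rational(-13803520, 27)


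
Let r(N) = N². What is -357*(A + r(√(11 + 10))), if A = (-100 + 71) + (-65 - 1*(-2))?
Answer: 25347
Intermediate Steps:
A = -92 (A = -29 + (-65 + 2) = -29 - 63 = -92)
-357*(A + r(√(11 + 10))) = -357*(-92 + (√(11 + 10))²) = -357*(-92 + (√21)²) = -357*(-92 + 21) = -357*(-71) = 25347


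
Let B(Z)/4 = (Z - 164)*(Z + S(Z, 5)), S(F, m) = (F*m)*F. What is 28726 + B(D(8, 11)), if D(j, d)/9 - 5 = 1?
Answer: -6410234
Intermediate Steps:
S(F, m) = m*F²
D(j, d) = 54 (D(j, d) = 45 + 9*1 = 45 + 9 = 54)
B(Z) = 4*(-164 + Z)*(Z + 5*Z²) (B(Z) = 4*((Z - 164)*(Z + 5*Z²)) = 4*((-164 + Z)*(Z + 5*Z²)) = 4*(-164 + Z)*(Z + 5*Z²))
28726 + B(D(8, 11)) = 28726 + 4*54*(-164 - 819*54 + 5*54²) = 28726 + 4*54*(-164 - 44226 + 5*2916) = 28726 + 4*54*(-164 - 44226 + 14580) = 28726 + 4*54*(-29810) = 28726 - 6438960 = -6410234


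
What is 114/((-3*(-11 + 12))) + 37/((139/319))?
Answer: 6521/139 ≈ 46.914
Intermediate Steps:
114/((-3*(-11 + 12))) + 37/((139/319)) = 114/((-3*1)) + 37/((139*(1/319))) = 114/(-3) + 37/(139/319) = 114*(-⅓) + 37*(319/139) = -38 + 11803/139 = 6521/139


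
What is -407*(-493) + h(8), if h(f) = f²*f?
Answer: 201163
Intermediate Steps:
h(f) = f³
-407*(-493) + h(8) = -407*(-493) + 8³ = 200651 + 512 = 201163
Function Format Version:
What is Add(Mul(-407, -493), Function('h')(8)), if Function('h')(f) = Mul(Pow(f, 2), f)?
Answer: 201163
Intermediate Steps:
Function('h')(f) = Pow(f, 3)
Add(Mul(-407, -493), Function('h')(8)) = Add(Mul(-407, -493), Pow(8, 3)) = Add(200651, 512) = 201163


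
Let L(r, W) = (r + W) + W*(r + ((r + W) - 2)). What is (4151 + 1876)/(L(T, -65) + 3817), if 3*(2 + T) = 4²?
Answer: 2009/2559 ≈ 0.78507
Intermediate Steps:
T = 10/3 (T = -2 + (⅓)*4² = -2 + (⅓)*16 = -2 + 16/3 = 10/3 ≈ 3.3333)
L(r, W) = W + r + W*(-2 + W + 2*r) (L(r, W) = (W + r) + W*(r + ((W + r) - 2)) = (W + r) + W*(r + (-2 + W + r)) = (W + r) + W*(-2 + W + 2*r) = W + r + W*(-2 + W + 2*r))
(4151 + 1876)/(L(T, -65) + 3817) = (4151 + 1876)/((10/3 + (-65)² - 1*(-65) + 2*(-65)*(10/3)) + 3817) = 6027/((10/3 + 4225 + 65 - 1300/3) + 3817) = 6027/(3860 + 3817) = 6027/7677 = 6027*(1/7677) = 2009/2559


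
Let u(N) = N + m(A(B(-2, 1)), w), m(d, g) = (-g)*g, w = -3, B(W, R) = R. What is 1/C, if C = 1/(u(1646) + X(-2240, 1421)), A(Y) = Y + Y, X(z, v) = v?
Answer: 3058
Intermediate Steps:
A(Y) = 2*Y
m(d, g) = -g**2
u(N) = -9 + N (u(N) = N - 1*(-3)**2 = N - 1*9 = N - 9 = -9 + N)
C = 1/3058 (C = 1/((-9 + 1646) + 1421) = 1/(1637 + 1421) = 1/3058 ≈ 0.00032701)
1/C = 1/(1/3058) = 3058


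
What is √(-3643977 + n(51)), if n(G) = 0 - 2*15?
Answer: I*√3644007 ≈ 1908.9*I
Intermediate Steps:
n(G) = -30 (n(G) = 0 - 30 = -30)
√(-3643977 + n(51)) = √(-3643977 - 30) = √(-3644007) = I*√3644007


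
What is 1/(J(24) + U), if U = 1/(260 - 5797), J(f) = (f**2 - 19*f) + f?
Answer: 5537/797327 ≈ 0.0069445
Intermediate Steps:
J(f) = f**2 - 18*f
U = -1/5537 (U = 1/(-5537) = -1/5537 ≈ -0.00018060)
1/(J(24) + U) = 1/(24*(-18 + 24) - 1/5537) = 1/(24*6 - 1/5537) = 1/(144 - 1/5537) = 1/(797327/5537) = 5537/797327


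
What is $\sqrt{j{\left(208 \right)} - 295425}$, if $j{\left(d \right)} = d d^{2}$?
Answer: $\sqrt{8703487} \approx 2950.2$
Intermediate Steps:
$j{\left(d \right)} = d^{3}$
$\sqrt{j{\left(208 \right)} - 295425} = \sqrt{208^{3} - 295425} = \sqrt{8998912 - 295425} = \sqrt{8703487}$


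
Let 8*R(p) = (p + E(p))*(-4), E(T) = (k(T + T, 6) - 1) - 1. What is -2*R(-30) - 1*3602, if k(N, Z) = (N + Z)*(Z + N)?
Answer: -718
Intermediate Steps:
k(N, Z) = (N + Z)² (k(N, Z) = (N + Z)*(N + Z) = (N + Z)²)
E(T) = -2 + (6 + 2*T)² (E(T) = (((T + T) + 6)² - 1) - 1 = ((2*T + 6)² - 1) - 1 = ((6 + 2*T)² - 1) - 1 = (-1 + (6 + 2*T)²) - 1 = -2 + (6 + 2*T)²)
R(p) = 1 - 2*(3 + p)² - p/2 (R(p) = ((p + (-2 + 4*(3 + p)²))*(-4))/8 = ((-2 + p + 4*(3 + p)²)*(-4))/8 = (8 - 16*(3 + p)² - 4*p)/8 = 1 - 2*(3 + p)² - p/2)
-2*R(-30) - 1*3602 = -2*(1 - 2*(3 - 30)² - ½*(-30)) - 1*3602 = -2*(1 - 2*(-27)² + 15) - 3602 = -2*(1 - 2*729 + 15) - 3602 = -2*(1 - 1458 + 15) - 3602 = -2*(-1442) - 3602 = 2884 - 3602 = -718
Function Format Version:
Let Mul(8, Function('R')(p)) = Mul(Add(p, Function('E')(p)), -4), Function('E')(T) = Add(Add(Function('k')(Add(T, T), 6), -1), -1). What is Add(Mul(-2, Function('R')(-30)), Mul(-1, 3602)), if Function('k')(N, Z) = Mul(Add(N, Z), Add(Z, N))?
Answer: -718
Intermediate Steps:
Function('k')(N, Z) = Pow(Add(N, Z), 2) (Function('k')(N, Z) = Mul(Add(N, Z), Add(N, Z)) = Pow(Add(N, Z), 2))
Function('E')(T) = Add(-2, Pow(Add(6, Mul(2, T)), 2)) (Function('E')(T) = Add(Add(Pow(Add(Add(T, T), 6), 2), -1), -1) = Add(Add(Pow(Add(Mul(2, T), 6), 2), -1), -1) = Add(Add(Pow(Add(6, Mul(2, T)), 2), -1), -1) = Add(Add(-1, Pow(Add(6, Mul(2, T)), 2)), -1) = Add(-2, Pow(Add(6, Mul(2, T)), 2)))
Function('R')(p) = Add(1, Mul(-2, Pow(Add(3, p), 2)), Mul(Rational(-1, 2), p)) (Function('R')(p) = Mul(Rational(1, 8), Mul(Add(p, Add(-2, Mul(4, Pow(Add(3, p), 2)))), -4)) = Mul(Rational(1, 8), Mul(Add(-2, p, Mul(4, Pow(Add(3, p), 2))), -4)) = Mul(Rational(1, 8), Add(8, Mul(-16, Pow(Add(3, p), 2)), Mul(-4, p))) = Add(1, Mul(-2, Pow(Add(3, p), 2)), Mul(Rational(-1, 2), p)))
Add(Mul(-2, Function('R')(-30)), Mul(-1, 3602)) = Add(Mul(-2, Add(1, Mul(-2, Pow(Add(3, -30), 2)), Mul(Rational(-1, 2), -30))), Mul(-1, 3602)) = Add(Mul(-2, Add(1, Mul(-2, Pow(-27, 2)), 15)), -3602) = Add(Mul(-2, Add(1, Mul(-2, 729), 15)), -3602) = Add(Mul(-2, Add(1, -1458, 15)), -3602) = Add(Mul(-2, -1442), -3602) = Add(2884, -3602) = -718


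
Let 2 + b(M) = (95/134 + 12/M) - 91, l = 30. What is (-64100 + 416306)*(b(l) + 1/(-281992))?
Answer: -1528697500001901/47233660 ≈ -3.2365e+7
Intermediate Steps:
b(M) = -12367/134 + 12/M (b(M) = -2 + ((95/134 + 12/M) - 91) = -2 + (-12099/134 + 12/M) = -12367/134 + 12/M)
(-64100 + 416306)*(b(l) + 1/(-281992)) = (-64100 + 416306)*((-12367/134 + 12/30) + 1/(-281992)) = 352206*((-12367/134 + 12*(1/30)) - 1/281992) = 352206*((-12367/134 + ⅖) - 1/281992) = 352206*(-61567/670 - 1/281992) = 352206*(-8680701067/94467320) = -1528697500001901/47233660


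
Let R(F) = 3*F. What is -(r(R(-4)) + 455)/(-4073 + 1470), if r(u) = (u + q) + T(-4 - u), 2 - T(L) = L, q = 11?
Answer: 448/2603 ≈ 0.17211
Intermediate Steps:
T(L) = 2 - L
r(u) = 17 + 2*u (r(u) = (u + 11) + (2 - (-4 - u)) = (11 + u) + (2 + (4 + u)) = (11 + u) + (6 + u) = 17 + 2*u)
-(r(R(-4)) + 455)/(-4073 + 1470) = -((17 + 2*(3*(-4))) + 455)/(-4073 + 1470) = -((17 + 2*(-12)) + 455)/(-2603) = -((17 - 24) + 455)*(-1)/2603 = -(-7 + 455)*(-1)/2603 = -448*(-1)/2603 = -1*(-448/2603) = 448/2603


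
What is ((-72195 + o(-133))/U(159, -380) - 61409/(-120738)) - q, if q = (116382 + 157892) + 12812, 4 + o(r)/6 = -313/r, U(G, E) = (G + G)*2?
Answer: -488859927555409/1702164324 ≈ -2.8720e+5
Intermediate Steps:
U(G, E) = 4*G (U(G, E) = (2*G)*2 = 4*G)
o(r) = -24 - 1878/r (o(r) = -24 + 6*(-313/r) = -24 - 1878/r)
q = 287086 (q = 274274 + 12812 = 287086)
((-72195 + o(-133))/U(159, -380) - 61409/(-120738)) - q = ((-72195 + (-24 - 1878/(-133)))/((4*159)) - 61409/(-120738)) - 1*287086 = ((-72195 + (-24 - 1878*(-1/133)))/636 - 61409*(-1/120738)) - 287086 = ((-72195 + (-24 + 1878/133))*(1/636) + 61409/120738) - 287086 = ((-72195 - 1314/133)*(1/636) + 61409/120738) - 287086 = (-9603249/133*1/636 + 61409/120738) - 287086 = (-3201083/28196 + 61409/120738) - 287086 = -192380435545/1702164324 - 287086 = -488859927555409/1702164324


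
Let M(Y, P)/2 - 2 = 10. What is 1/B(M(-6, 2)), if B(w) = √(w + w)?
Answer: √3/12 ≈ 0.14434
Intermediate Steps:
M(Y, P) = 24 (M(Y, P) = 4 + 2*10 = 4 + 20 = 24)
B(w) = √2*√w (B(w) = √(2*w) = √2*√w)
1/B(M(-6, 2)) = 1/(√2*√24) = 1/(√2*(2*√6)) = 1/(4*√3) = √3/12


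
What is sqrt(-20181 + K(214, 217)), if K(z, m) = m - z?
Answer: 3*I*sqrt(2242) ≈ 142.05*I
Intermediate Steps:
sqrt(-20181 + K(214, 217)) = sqrt(-20181 + (217 - 1*214)) = sqrt(-20181 + (217 - 214)) = sqrt(-20181 + 3) = sqrt(-20178) = 3*I*sqrt(2242)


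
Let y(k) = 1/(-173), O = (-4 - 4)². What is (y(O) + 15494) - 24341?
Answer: -1530532/173 ≈ -8847.0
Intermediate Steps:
O = 64 (O = (-8)² = 64)
y(k) = -1/173
(y(O) + 15494) - 24341 = (-1/173 + 15494) - 24341 = 2680461/173 - 24341 = -1530532/173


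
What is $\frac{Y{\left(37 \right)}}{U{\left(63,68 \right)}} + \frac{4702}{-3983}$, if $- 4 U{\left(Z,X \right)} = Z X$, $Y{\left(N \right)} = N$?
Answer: $- \frac{740459}{609399} \approx -1.2151$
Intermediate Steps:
$U{\left(Z,X \right)} = - \frac{X Z}{4}$ ($U{\left(Z,X \right)} = - \frac{Z X}{4} = - \frac{X Z}{4}$)
$\frac{Y{\left(37 \right)}}{U{\left(63,68 \right)}} + \frac{4702}{-3983} = \frac{37}{\left(- \frac{1}{4}\right) 68 \cdot 63} + \frac{4702}{-3983} = \frac{37}{-1071} + 4702 \left(- \frac{1}{3983}\right) = 37 \left(- \frac{1}{1071}\right) - \frac{4702}{3983} = - \frac{37}{1071} - \frac{4702}{3983} = - \frac{740459}{609399}$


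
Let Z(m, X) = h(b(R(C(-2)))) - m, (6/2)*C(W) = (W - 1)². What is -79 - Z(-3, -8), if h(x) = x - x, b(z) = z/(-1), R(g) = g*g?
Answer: -82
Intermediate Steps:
C(W) = (-1 + W)²/3 (C(W) = (W - 1)²/3 = (-1 + W)²/3)
R(g) = g²
b(z) = -z (b(z) = z*(-1) = -z)
h(x) = 0
Z(m, X) = -m (Z(m, X) = 0 - m = -m)
-79 - Z(-3, -8) = -79 - (-1)*(-3) = -79 - 1*3 = -79 - 3 = -82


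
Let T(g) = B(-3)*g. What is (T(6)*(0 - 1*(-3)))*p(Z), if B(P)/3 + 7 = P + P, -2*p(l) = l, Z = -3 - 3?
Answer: -2106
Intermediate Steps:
Z = -6
p(l) = -l/2
B(P) = -21 + 6*P (B(P) = -21 + 3*(P + P) = -21 + 3*(2*P) = -21 + 6*P)
T(g) = -39*g (T(g) = (-21 + 6*(-3))*g = (-21 - 18)*g = -39*g)
(T(6)*(0 - 1*(-3)))*p(Z) = ((-39*6)*(0 - 1*(-3)))*(-1/2*(-6)) = -234*(0 + 3)*3 = -234*3*3 = -702*3 = -2106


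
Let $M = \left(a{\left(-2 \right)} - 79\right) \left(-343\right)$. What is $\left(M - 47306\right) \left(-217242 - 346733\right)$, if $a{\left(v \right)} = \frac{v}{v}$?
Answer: $11590814200$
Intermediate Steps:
$a{\left(v \right)} = 1$
$M = 26754$ ($M = \left(1 - 79\right) \left(-343\right) = \left(-78\right) \left(-343\right) = 26754$)
$\left(M - 47306\right) \left(-217242 - 346733\right) = \left(26754 - 47306\right) \left(-217242 - 346733\right) = \left(-20552\right) \left(-563975\right) = 11590814200$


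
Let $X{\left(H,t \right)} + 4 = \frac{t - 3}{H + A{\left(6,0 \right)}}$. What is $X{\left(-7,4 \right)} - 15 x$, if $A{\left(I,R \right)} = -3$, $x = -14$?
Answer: $\frac{2059}{10} \approx 205.9$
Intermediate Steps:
$X{\left(H,t \right)} = -4 + \frac{-3 + t}{-3 + H}$ ($X{\left(H,t \right)} = -4 + \frac{t - 3}{H - 3} = -4 + \frac{-3 + t}{-3 + H}$)
$X{\left(-7,4 \right)} - 15 x = \frac{9 + 4 - -28}{-3 - 7} - -210 = \frac{9 + 4 + 28}{-10} + 210 = \left(- \frac{1}{10}\right) 41 + 210 = - \frac{41}{10} + 210 = \frac{2059}{10}$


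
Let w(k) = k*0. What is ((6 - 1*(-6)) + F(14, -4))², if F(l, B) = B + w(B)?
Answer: 64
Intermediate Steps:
w(k) = 0
F(l, B) = B (F(l, B) = B + 0 = B)
((6 - 1*(-6)) + F(14, -4))² = ((6 - 1*(-6)) - 4)² = ((6 + 6) - 4)² = (12 - 4)² = 8² = 64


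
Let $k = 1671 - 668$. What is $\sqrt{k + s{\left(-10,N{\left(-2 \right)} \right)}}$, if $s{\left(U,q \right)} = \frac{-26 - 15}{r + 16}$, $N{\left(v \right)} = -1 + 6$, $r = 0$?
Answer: $\frac{\sqrt{16007}}{4} \approx 31.63$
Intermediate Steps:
$N{\left(v \right)} = 5$
$s{\left(U,q \right)} = - \frac{41}{16}$ ($s{\left(U,q \right)} = \frac{-26 - 15}{0 + 16} = - \frac{41}{16}$)
$k = 1003$
$\sqrt{k + s{\left(-10,N{\left(-2 \right)} \right)}} = \sqrt{1003 - \frac{41}{16}} = \sqrt{\frac{16007}{16}} = \frac{\sqrt{16007}}{4}$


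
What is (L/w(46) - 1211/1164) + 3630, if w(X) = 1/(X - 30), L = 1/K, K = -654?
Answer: 460424777/126876 ≈ 3628.9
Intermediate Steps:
L = -1/654 (L = 1/(-654) = -1/654 ≈ -0.0015291)
w(X) = 1/(-30 + X)
(L/w(46) - 1211/1164) + 3630 = (-1/(654*(1/(-30 + 46))) - 1211/1164) + 3630 = (-1/(654*(1/16)) - 1211*1/1164) + 3630 = (-1/(654*1/16) - 1211/1164) + 3630 = (-1/654*16 - 1211/1164) + 3630 = (-8/327 - 1211/1164) + 3630 = -135103/126876 + 3630 = 460424777/126876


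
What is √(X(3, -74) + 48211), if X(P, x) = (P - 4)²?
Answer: 2*√12053 ≈ 219.57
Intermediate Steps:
X(P, x) = (-4 + P)²
√(X(3, -74) + 48211) = √((-4 + 3)² + 48211) = √((-1)² + 48211) = √(1 + 48211) = √48212 = 2*√12053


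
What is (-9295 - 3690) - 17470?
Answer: -30455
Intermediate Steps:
(-9295 - 3690) - 17470 = -12985 - 17470 = -30455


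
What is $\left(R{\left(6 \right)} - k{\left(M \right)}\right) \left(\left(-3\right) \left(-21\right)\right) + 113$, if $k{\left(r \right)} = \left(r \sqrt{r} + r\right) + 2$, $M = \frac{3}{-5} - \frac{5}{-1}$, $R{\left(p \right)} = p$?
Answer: $\frac{439}{5} - \frac{1386 \sqrt{110}}{25} \approx -493.66$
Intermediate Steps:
$M = \frac{22}{5}$ ($M = 3 \left(- \frac{1}{5}\right) - -5 = - \frac{3}{5} + 5 = \frac{22}{5} \approx 4.4$)
$k{\left(r \right)} = 2 + r + r^{\frac{3}{2}}$ ($k{\left(r \right)} = \left(r^{\frac{3}{2}} + r\right) + 2 = \left(r + r^{\frac{3}{2}}\right) + 2 = 2 + r + r^{\frac{3}{2}}$)
$\left(R{\left(6 \right)} - k{\left(M \right)}\right) \left(\left(-3\right) \left(-21\right)\right) + 113 = \left(6 - \left(2 + \frac{22}{5} + \left(\frac{22}{5}\right)^{\frac{3}{2}}\right)\right) \left(\left(-3\right) \left(-21\right)\right) + 113 = \left(6 - \left(2 + \frac{22}{5} + \frac{22 \sqrt{110}}{25}\right)\right) 63 + 113 = \left(6 - \left(\frac{32}{5} + \frac{22 \sqrt{110}}{25}\right)\right) 63 + 113 = \left(- \frac{2}{5} - \frac{22 \sqrt{110}}{25}\right) 63 + 113 = \left(- \frac{126}{5} - \frac{1386 \sqrt{110}}{25}\right) + 113 = \frac{439}{5} - \frac{1386 \sqrt{110}}{25}$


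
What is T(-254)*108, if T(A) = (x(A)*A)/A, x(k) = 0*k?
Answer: 0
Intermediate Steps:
x(k) = 0
T(A) = 0 (T(A) = (0*A)/A = 0/A = 0)
T(-254)*108 = 0*108 = 0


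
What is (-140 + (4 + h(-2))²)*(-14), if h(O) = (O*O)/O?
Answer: 1904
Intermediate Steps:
h(O) = O (h(O) = O²/O = O)
(-140 + (4 + h(-2))²)*(-14) = (-140 + (4 - 2)²)*(-14) = (-140 + 2²)*(-14) = (-140 + 4)*(-14) = -136*(-14) = 1904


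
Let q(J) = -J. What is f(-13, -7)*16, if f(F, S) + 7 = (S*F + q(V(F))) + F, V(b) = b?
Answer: 1344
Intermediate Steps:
f(F, S) = -7 + F*S (f(F, S) = -7 + ((S*F - F) + F) = -7 + ((F*S - F) + F) = -7 + ((-F + F*S) + F) = -7 + F*S)
f(-13, -7)*16 = (-7 - 13*(-7))*16 = (-7 + 91)*16 = 84*16 = 1344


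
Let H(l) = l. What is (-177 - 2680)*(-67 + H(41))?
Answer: 74282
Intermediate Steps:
(-177 - 2680)*(-67 + H(41)) = (-177 - 2680)*(-67 + 41) = -2857*(-26) = 74282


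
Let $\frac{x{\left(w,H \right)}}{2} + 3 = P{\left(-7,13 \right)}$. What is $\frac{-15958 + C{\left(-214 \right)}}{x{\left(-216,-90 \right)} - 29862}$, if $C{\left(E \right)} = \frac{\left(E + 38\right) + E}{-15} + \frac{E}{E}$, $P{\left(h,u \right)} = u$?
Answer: $\frac{15931}{29842} \approx 0.53384$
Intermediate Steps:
$x{\left(w,H \right)} = 20$ ($x{\left(w,H \right)} = -6 + 2 \cdot 13 = -6 + 26 = 20$)
$C{\left(E \right)} = - \frac{23}{15} - \frac{2 E}{15}$ ($C{\left(E \right)} = \left(\left(38 + E\right) + E\right) \left(- \frac{1}{15}\right) + 1 = \left(38 + 2 E\right) \left(- \frac{1}{15}\right) + 1 = \left(- \frac{38}{15} - \frac{2 E}{15}\right) + 1 = - \frac{23}{15} - \frac{2 E}{15}$)
$\frac{-15958 + C{\left(-214 \right)}}{x{\left(-216,-90 \right)} - 29862} = \frac{-15958 - -27}{20 - 29862} = \frac{-15958 + \left(- \frac{23}{15} + \frac{428}{15}\right)}{-29842} = \left(-15958 + 27\right) \left(- \frac{1}{29842}\right) = \left(-15931\right) \left(- \frac{1}{29842}\right) = \frac{15931}{29842}$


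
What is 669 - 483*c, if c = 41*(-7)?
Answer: 139290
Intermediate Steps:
c = -287
669 - 483*c = 669 - 483*(-287) = 669 + 138621 = 139290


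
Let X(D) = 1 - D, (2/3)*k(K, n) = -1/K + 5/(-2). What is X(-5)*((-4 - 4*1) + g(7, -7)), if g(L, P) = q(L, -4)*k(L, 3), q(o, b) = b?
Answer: 330/7 ≈ 47.143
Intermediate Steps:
k(K, n) = -15/4 - 3/(2*K) (k(K, n) = 3*(-1/K + 5/(-2))/2 = 3*(-1/K + 5*(-½))/2 = 3*(-1/K - 5/2)/2 = 3*(-5/2 - 1/K)/2 = -15/4 - 3/(2*K))
g(L, P) = -3*(-2 - 5*L)/L
X(-5)*((-4 - 4*1) + g(7, -7)) = (1 - 1*(-5))*((-4 - 4*1) + (15 + 6/7)) = (1 + 5)*((-4 - 4) + (15 + 6*(⅐))) = 6*(-8 + (15 + 6/7)) = 6*(-8 + 111/7) = 6*(55/7) = 330/7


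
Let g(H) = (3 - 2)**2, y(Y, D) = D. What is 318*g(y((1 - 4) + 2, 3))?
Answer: 318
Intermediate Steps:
g(H) = 1 (g(H) = 1**2 = 1)
318*g(y((1 - 4) + 2, 3)) = 318*1 = 318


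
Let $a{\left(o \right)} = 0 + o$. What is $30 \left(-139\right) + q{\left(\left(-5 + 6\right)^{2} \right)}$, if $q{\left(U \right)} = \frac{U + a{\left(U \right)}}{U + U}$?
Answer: $-4169$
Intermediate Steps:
$a{\left(o \right)} = o$
$q{\left(U \right)} = 1$ ($q{\left(U \right)} = \frac{U + U}{U + U} = \frac{2 U}{2 U} = 2 U \frac{1}{2 U} = 1$)
$30 \left(-139\right) + q{\left(\left(-5 + 6\right)^{2} \right)} = 30 \left(-139\right) + 1 = -4170 + 1 = -4169$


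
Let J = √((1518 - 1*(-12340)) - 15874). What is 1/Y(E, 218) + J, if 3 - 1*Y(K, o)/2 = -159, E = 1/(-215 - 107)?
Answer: 1/324 + 12*I*√14 ≈ 0.0030864 + 44.9*I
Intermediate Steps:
E = -1/322 (E = 1/(-322) = -1/322 ≈ -0.0031056)
Y(K, o) = 324 (Y(K, o) = 6 - 2*(-159) = 6 + 318 = 324)
J = 12*I*√14 (J = √((1518 + 12340) - 15874) = √(13858 - 15874) = √(-2016) = 12*I*√14 ≈ 44.9*I)
1/Y(E, 218) + J = 1/324 + 12*I*√14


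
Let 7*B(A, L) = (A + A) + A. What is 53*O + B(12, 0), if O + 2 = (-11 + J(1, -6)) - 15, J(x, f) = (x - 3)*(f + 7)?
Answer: -11094/7 ≈ -1584.9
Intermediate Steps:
J(x, f) = (-3 + x)*(7 + f)
O = -30 (O = -2 + ((-11 + (-21 - 3*(-6) + 7*1 - 6*1)) - 15) = -2 + ((-11 + (-21 + 18 + 7 - 6)) - 15) = -2 + ((-11 - 2) - 15) = -2 + (-13 - 15) = -2 - 28 = -30)
B(A, L) = 3*A/7 (B(A, L) = ((A + A) + A)/7 = (2*A + A)/7 = (3*A)/7 = 3*A/7)
53*O + B(12, 0) = 53*(-30) + (3/7)*12 = -1590 + 36/7 = -11094/7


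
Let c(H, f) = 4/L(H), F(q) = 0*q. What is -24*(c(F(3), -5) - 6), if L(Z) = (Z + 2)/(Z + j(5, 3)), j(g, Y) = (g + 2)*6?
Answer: -1872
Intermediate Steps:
j(g, Y) = 12 + 6*g (j(g, Y) = (2 + g)*6 = 12 + 6*g)
F(q) = 0
L(Z) = (2 + Z)/(42 + Z) (L(Z) = (Z + 2)/(Z + (12 + 6*5)) = (2 + Z)/(Z + (12 + 30)) = (2 + Z)/(Z + 42) = (2 + Z)/(42 + Z))
c(H, f) = 4*(42 + H)/(2 + H) (c(H, f) = 4/(((2 + H)/(42 + H))) = 4*((42 + H)/(2 + H)) = 4*(42 + H)/(2 + H))
-24*(c(F(3), -5) - 6) = -24*(4*(42 + 0)/(2 + 0) - 6) = -24*(4*42/2 - 6) = -24*(4*(½)*42 - 6) = -24*(84 - 6) = -24*78 = -1872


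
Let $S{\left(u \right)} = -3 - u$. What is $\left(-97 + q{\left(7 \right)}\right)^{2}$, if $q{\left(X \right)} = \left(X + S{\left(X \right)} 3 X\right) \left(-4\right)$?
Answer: $511225$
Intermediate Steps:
$q{\left(X \right)} = - 4 X - 4 X \left(-9 - 3 X\right)$ ($q{\left(X \right)} = \left(X + \left(-3 - X\right) 3 X\right) \left(-4\right) = \left(X + \left(-9 - 3 X\right) X\right) \left(-4\right) = \left(X + X \left(-9 - 3 X\right)\right) \left(-4\right) = - 4 X - 4 X \left(-9 - 3 X\right)$)
$\left(-97 + q{\left(7 \right)}\right)^{2} = \left(-97 + 4 \cdot 7 \left(8 + 3 \cdot 7\right)\right)^{2} = \left(-97 + 4 \cdot 7 \left(8 + 21\right)\right)^{2} = \left(-97 + 4 \cdot 7 \cdot 29\right)^{2} = \left(-97 + 812\right)^{2} = 715^{2} = 511225$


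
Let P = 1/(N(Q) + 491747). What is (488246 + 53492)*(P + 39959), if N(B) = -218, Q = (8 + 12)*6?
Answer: 180343729138784/8331 ≈ 2.1647e+10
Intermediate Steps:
Q = 120 (Q = 20*6 = 120)
P = 1/491529 (P = 1/(-218 + 491747) = 1/491529 ≈ 2.0345e-6)
(488246 + 53492)*(P + 39959) = (488246 + 53492)*(1/491529 + 39959) = 541738*(19641007312/491529) = 180343729138784/8331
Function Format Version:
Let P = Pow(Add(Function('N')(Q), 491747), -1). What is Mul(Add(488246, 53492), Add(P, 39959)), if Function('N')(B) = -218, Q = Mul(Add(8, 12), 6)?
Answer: Rational(180343729138784, 8331) ≈ 2.1647e+10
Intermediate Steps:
Q = 120 (Q = Mul(20, 6) = 120)
P = Rational(1, 491529) (P = Pow(Add(-218, 491747), -1) = Pow(491529, -1) = Rational(1, 491529) ≈ 2.0345e-6)
Mul(Add(488246, 53492), Add(P, 39959)) = Mul(Add(488246, 53492), Add(Rational(1, 491529), 39959)) = Mul(541738, Rational(19641007312, 491529)) = Rational(180343729138784, 8331)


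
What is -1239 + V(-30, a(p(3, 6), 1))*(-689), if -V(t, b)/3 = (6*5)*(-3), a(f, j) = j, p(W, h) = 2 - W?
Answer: -187269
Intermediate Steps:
V(t, b) = 270 (V(t, b) = -3*6*5*(-3) = -90*(-3) = -3*(-90) = 270)
-1239 + V(-30, a(p(3, 6), 1))*(-689) = -1239 + 270*(-689) = -1239 - 186030 = -187269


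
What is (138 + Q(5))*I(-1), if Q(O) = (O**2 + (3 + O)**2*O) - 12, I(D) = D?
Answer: -471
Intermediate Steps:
Q(O) = -12 + O**2 + O*(3 + O)**2 (Q(O) = (O**2 + O*(3 + O)**2) - 12 = -12 + O**2 + O*(3 + O)**2)
(138 + Q(5))*I(-1) = (138 + (-12 + 5**2 + 5*(3 + 5)**2))*(-1) = (138 + (-12 + 25 + 5*8**2))*(-1) = (138 + (-12 + 25 + 5*64))*(-1) = (138 + (-12 + 25 + 320))*(-1) = (138 + 333)*(-1) = 471*(-1) = -471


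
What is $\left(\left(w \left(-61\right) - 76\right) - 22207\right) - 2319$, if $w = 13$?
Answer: $-25395$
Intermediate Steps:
$\left(\left(w \left(-61\right) - 76\right) - 22207\right) - 2319 = \left(\left(13 \left(-61\right) - 76\right) - 22207\right) - 2319 = \left(\left(-793 - 76\right) - 22207\right) - 2319 = \left(-869 - 22207\right) - 2319 = -23076 - 2319 = -25395$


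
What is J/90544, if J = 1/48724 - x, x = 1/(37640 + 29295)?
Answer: 18211/295294854071360 ≈ 6.1671e-11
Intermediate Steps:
x = 1/66935 ≈ 1.4940e-5
J = 18211/3261340940 (J = 1/48724 - 1*1/66935 = 1/48724 - 1/66935 = 18211/3261340940 ≈ 5.5839e-6)
J/90544 = (18211/3261340940)/90544 = (18211/3261340940)*(1/90544) = 18211/295294854071360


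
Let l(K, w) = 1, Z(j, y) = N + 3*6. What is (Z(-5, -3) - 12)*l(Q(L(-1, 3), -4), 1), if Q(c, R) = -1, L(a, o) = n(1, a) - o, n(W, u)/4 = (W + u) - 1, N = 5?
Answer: 11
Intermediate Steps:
n(W, u) = -4 + 4*W + 4*u (n(W, u) = 4*((W + u) - 1) = 4*(-1 + W + u) = -4 + 4*W + 4*u)
Z(j, y) = 23 (Z(j, y) = 5 + 3*6 = 5 + 18 = 23)
L(a, o) = -o + 4*a (L(a, o) = (-4 + 4*1 + 4*a) - o = (-4 + 4 + 4*a) - o = 4*a - o = -o + 4*a)
(Z(-5, -3) - 12)*l(Q(L(-1, 3), -4), 1) = (23 - 12)*1 = 11*1 = 11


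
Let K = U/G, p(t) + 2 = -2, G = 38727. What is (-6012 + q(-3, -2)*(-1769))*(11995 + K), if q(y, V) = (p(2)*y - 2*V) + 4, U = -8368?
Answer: -1479038038448/2979 ≈ -4.9649e+8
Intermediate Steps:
p(t) = -4 (p(t) = -2 - 2 = -4)
q(y, V) = 4 - 4*y - 2*V (q(y, V) = (-4*y - 2*V) + 4 = 4 - 4*y - 2*V)
K = -8368/38727 ≈ -0.21608
(-6012 + q(-3, -2)*(-1769))*(11995 + K) = (-6012 + (4 - 4*(-3) - 2*(-2))*(-1769))*(11995 - 8368/38727) = (-6012 + (4 + 12 + 4)*(-1769))*(464521997/38727) = (-6012 + 20*(-1769))*(464521997/38727) = (-6012 - 35380)*(464521997/38727) = -41392*464521997/38727 = -1479038038448/2979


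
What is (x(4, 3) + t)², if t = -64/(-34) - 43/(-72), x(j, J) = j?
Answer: 62900761/1498176 ≈ 41.985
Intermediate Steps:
t = 3035/1224 (t = -64*(-1/34) - 43*(-1/72) = 32/17 + 43/72 = 3035/1224 ≈ 2.4796)
(x(4, 3) + t)² = (4 + 3035/1224)² = (7931/1224)² = 62900761/1498176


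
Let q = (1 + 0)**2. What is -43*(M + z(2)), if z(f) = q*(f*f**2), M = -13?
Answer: 215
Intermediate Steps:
q = 1 (q = 1**2 = 1)
z(f) = f**3 (z(f) = 1*(f*f**2) = 1*f**3 = f**3)
-43*(M + z(2)) = -43*(-13 + 2**3) = -43*(-13 + 8) = -43*(-5) = 215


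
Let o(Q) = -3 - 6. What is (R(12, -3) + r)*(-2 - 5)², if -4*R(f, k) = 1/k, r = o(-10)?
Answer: -5243/12 ≈ -436.92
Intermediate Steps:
o(Q) = -9
r = -9
R(f, k) = -1/(4*k)
(R(12, -3) + r)*(-2 - 5)² = (-¼/(-3) - 9)*(-2 - 5)² = (-¼*(-⅓) - 9)*(-7)² = (1/12 - 9)*49 = -107/12*49 = -5243/12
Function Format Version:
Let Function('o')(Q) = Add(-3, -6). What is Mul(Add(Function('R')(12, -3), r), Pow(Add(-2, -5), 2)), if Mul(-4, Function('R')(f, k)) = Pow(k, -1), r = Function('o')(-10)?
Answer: Rational(-5243, 12) ≈ -436.92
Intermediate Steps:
Function('o')(Q) = -9
r = -9
Function('R')(f, k) = Mul(Rational(-1, 4), Pow(k, -1))
Mul(Add(Function('R')(12, -3), r), Pow(Add(-2, -5), 2)) = Mul(Add(Mul(Rational(-1, 4), Pow(-3, -1)), -9), Pow(Add(-2, -5), 2)) = Mul(Add(Mul(Rational(-1, 4), Rational(-1, 3)), -9), Pow(-7, 2)) = Mul(Add(Rational(1, 12), -9), 49) = Mul(Rational(-107, 12), 49) = Rational(-5243, 12)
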